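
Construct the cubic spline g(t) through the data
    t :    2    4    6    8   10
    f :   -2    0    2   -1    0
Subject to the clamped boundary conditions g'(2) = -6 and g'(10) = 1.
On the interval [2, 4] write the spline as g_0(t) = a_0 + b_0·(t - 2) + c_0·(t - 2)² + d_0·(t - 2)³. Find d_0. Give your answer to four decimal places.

-1.1875

Put σ_i = g'' at the i-th knot. Here h = (2, 2, 2, 2) and Δ = (1, 1, -3/2, 1/2), so the interior equations h_(i-1)·σ_(i-1) + 2(h_(i-1)+h_i)·σ_i + h_i·σ_(i+1) = 6(Δ_i − Δ_(i-1)) read
  2·σ_0 + 8·σ_1 + 2·σ_2 = 6(Δ_1 - Δ_0) = 0
  2·σ_1 + 8·σ_2 + 2·σ_3 = 6(Δ_2 - Δ_1) = -15
  2·σ_2 + 8·σ_3 + 2·σ_4 = 6(Δ_3 - Δ_2) = 12
Clamped end conditions give two more equations: 2h_0·σ_0 + h_0·σ_1 = 6(Δ_0 - g'(2)) = 42 and h_3·σ_3 + 2h_3·σ_4 = 6(g'(10) - Δ_3) = 3.
Solving: σ_0 = 47/4, σ_1 = -5/2, σ_2 = -7/4, σ_3 = 2, σ_4 = -1/4.
On [2, 4], with g_0(t) = a_0 + b_0·(t - 2) + c_0·(t - 2)² + d_0·(t - 2)³: c_0 = σ_0/2 = 47/8, d_0 = (σ_1 - σ_0)/(6h_0) = -19/16, b_0 = Δ_0 - h_0(2σ_0 + σ_1)/6 = -6.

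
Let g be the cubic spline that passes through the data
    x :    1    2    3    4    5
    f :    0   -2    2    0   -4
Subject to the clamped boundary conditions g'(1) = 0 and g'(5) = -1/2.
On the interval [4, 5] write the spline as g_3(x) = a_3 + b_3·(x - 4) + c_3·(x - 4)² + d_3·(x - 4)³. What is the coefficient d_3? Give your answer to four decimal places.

2.4911

With m_i denoting the second derivative at x_i, h_i = 1, 1, 1, 1, and Δ_i = (y_(i+1) − y_i)/h_i = -2, 4, -2, -4:
  1·m_0 + 4·m_1 + 1·m_2 = 6(Δ_1 - Δ_0) = 36
  1·m_1 + 4·m_2 + 1·m_3 = 6(Δ_2 - Δ_1) = -36
  1·m_2 + 4·m_3 + 1·m_4 = 6(Δ_3 - Δ_2) = -12
Clamped end conditions give two more equations: 2h_0·m_0 + h_0·m_1 = 6(Δ_0 - g'(1)) = -12 and h_3·m_3 + 2h_3·m_4 = 6(g'(5) - Δ_3) = 21.
Solving: m_0 = -769/56, m_1 = 433/28, m_2 = -97/8, m_3 = -83/28, m_4 = 671/56.
On [4, 5], with g_3(x) = a_3 + b_3·(x - 4) + c_3·(x - 4)² + d_3·(x - 4)³: c_3 = m_3/2 = -83/56, d_3 = (m_4 - m_3)/(6h_3) = 279/112, b_3 = Δ_3 - h_3(2m_3 + m_4)/6 = -561/112.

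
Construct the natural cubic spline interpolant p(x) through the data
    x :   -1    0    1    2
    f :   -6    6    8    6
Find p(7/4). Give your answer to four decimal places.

Let M_i = p''(x_i). Step sizes h_i = 1, 1, 1; slopes of the chords Δ_i = (y_(i+1) - y_i)/h_i = 12, 2, -2.
  1·M_0 + 4·M_1 + 1·M_2 = 6(Δ_1 - Δ_0) = -60
  1·M_1 + 4·M_2 + 1·M_3 = 6(Δ_2 - Δ_1) = -24
Natural end conditions: M_0 = M_3 = 0.
Solving the tridiagonal system: M_0 = 0, M_1 = -72/5, M_2 = -12/5, M_3 = 0.
On [1, 2], p(x) = 8 - 6/5·(x - 1) - 6/5·(x - 1)² + 2/5·(x - 1)³.
With (x - 1) = 3/4: p(7/4) = 211/32.

6.5938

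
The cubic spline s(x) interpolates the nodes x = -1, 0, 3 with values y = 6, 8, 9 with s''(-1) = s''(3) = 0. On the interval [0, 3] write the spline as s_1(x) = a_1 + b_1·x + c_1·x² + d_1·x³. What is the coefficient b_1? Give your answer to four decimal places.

1.5833

Put σ_i = s'' at the i-th knot. Here h = (1, 3) and Δ = (2, 1/3), so the interior equations h_(i-1)·σ_(i-1) + 2(h_(i-1)+h_i)·σ_i + h_i·σ_(i+1) = 6(Δ_i − Δ_(i-1)) read
  1·σ_0 + 8·σ_1 + 3·σ_2 = 6(Δ_1 - Δ_0) = -10
Natural end conditions: σ_0 = σ_2 = 0.
Solving: σ_0 = 0, σ_1 = -5/4, σ_2 = 0.
On [0, 3], with s_1(x) = a_1 + b_1·x + c_1·x² + d_1·x³: c_1 = σ_1/2 = -5/8, d_1 = (σ_2 - σ_1)/(6h_1) = 5/72, b_1 = Δ_1 - h_1(2σ_1 + σ_2)/6 = 19/12.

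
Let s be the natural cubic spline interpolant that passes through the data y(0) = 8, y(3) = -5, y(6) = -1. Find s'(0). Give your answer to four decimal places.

-5.7500

With M_i denoting the second derivative at x_i, h_i = 3, 3, and Δ_i = (y_(i+1) − y_i)/h_i = -13/3, 4/3:
  3·M_0 + 12·M_1 + 3·M_2 = 6(Δ_1 - Δ_0) = 34
Natural end conditions: M_0 = M_2 = 0.
Forward elimination and back-substitution give M_0 = 0, M_1 = 17/6, M_2 = 0.
On [0, 3], s'(t) = b_0 + 2c_0·t + 3d_0·t² with b_0 = Δ_0 - h_0(2M_0 + M_1)/6 = -23/4, c_0 = M_0/2 = 0, d_0 = (M_1 - M_0)/(6h_0) = 17/108. So s'(0) = -23/4.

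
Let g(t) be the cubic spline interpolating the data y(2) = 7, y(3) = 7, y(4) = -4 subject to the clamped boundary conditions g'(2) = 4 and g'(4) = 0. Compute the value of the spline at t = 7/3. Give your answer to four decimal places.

8.2778

Write M_i for g''(x_i). With h_i = 1, 1 and divided differences Δ_i = 0, -11, the continuity of g' gives the tridiagonal system
  1·M_0 + 4·M_1 + 1·M_2 = 6(Δ_1 - Δ_0) = -66
Clamped end conditions give two more equations: 2h_0·M_0 + h_0·M_1 = 6(Δ_0 - g'(2)) = -24 and h_1·M_1 + 2h_1·M_2 = 6(g'(4) - Δ_1) = 66.
Solving: M_0 = 5/2, M_1 = -29, M_2 = 95/2.
On [2, 3], g(t) = 7 + 4·(t - 2) + 5/4·(t - 2)² - 21/4·(t - 2)³.
With (t - 2) = 1/3: g(7/3) = 149/18.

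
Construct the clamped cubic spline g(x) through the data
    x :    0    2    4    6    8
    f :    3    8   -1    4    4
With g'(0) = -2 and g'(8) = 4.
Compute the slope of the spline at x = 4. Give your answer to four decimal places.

With M_i denoting the second derivative at x_i, h_i = 2, 2, 2, 2, and Δ_i = (y_(i+1) − y_i)/h_i = 5/2, -9/2, 5/2, 0:
  2·M_0 + 8·M_1 + 2·M_2 = 6(Δ_1 - Δ_0) = -42
  2·M_1 + 8·M_2 + 2·M_3 = 6(Δ_2 - Δ_1) = 42
  2·M_2 + 8·M_3 + 2·M_4 = 6(Δ_3 - Δ_2) = -15
Clamped end conditions give two more equations: 2h_0·M_0 + h_0·M_1 = 6(Δ_0 - g'(0)) = 27 and h_3·M_3 + 2h_3·M_4 = 6(g'(8) - Δ_3) = 24.
Solving the tridiagonal system: M_0 = 1353/112, M_1 = -597/56, M_2 = 153/16, M_3 = -369/56, M_4 = 1041/112.
On [4, 6], g'(x) = b_2 + 2c_2·(x - 4) + 3d_2·(x - 4)² with b_2 = Δ_2 - h_2(2M_2 + M_3)/6 = -47/28, c_2 = M_2/2 = 153/32, d_2 = (M_3 - M_2)/(6h_2) = -603/448. So g'(4) = -47/28.

-1.6786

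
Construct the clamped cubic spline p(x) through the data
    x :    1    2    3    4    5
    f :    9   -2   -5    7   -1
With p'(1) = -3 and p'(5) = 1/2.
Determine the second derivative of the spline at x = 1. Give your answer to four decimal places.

With M_i denoting the second derivative at x_i, h_i = 1, 1, 1, 1, and Δ_i = (y_(i+1) − y_i)/h_i = -11, -3, 12, -8:
  1·M_0 + 4·M_1 + 1·M_2 = 6(Δ_1 - Δ_0) = 48
  1·M_1 + 4·M_2 + 1·M_3 = 6(Δ_2 - Δ_1) = 90
  1·M_2 + 4·M_3 + 1·M_4 = 6(Δ_3 - Δ_2) = -120
Clamped end conditions give two more equations: 2h_0·M_0 + h_0·M_1 = 6(Δ_0 - p'(1)) = -48 and h_3·M_3 + 2h_3·M_4 = 6(p'(5) - Δ_3) = 51.
Forward elimination and back-substitution give M_0 = -1661/56, M_1 = 317/28, M_2 = 259/8, M_3 = -1423/28, M_4 = 2851/56.

-29.6607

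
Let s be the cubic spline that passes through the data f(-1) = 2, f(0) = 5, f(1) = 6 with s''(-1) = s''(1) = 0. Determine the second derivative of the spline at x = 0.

-3

Let m_i = s''(x_i). Step sizes h_i = 1, 1; slopes of the chords Δ_i = (y_(i+1) - y_i)/h_i = 3, 1.
  1·m_0 + 4·m_1 + 1·m_2 = 6(Δ_1 - Δ_0) = -12
Natural end conditions: m_0 = m_2 = 0.
Forward elimination and back-substitution give m_0 = 0, m_1 = -3, m_2 = 0.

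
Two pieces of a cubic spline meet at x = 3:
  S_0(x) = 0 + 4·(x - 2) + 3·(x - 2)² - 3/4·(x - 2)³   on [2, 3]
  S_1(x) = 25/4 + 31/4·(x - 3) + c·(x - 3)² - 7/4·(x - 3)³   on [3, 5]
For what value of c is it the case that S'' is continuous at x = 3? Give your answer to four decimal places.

0.7500

S_0''(x) = 6 - 9/2·(x - 2), so S_0''(3) = 3/2. On the right, S_1''(3) = 2c, so c = 3/4.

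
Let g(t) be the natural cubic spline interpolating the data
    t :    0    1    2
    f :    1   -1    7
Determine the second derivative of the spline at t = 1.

Write M_i for g''(x_i). With h_i = 1, 1 and divided differences Δ_i = -2, 8, the continuity of g' gives the tridiagonal system
  1·M_0 + 4·M_1 + 1·M_2 = 6(Δ_1 - Δ_0) = 60
Natural end conditions: M_0 = M_2 = 0.
Forward elimination and back-substitution give M_0 = 0, M_1 = 15, M_2 = 0.

15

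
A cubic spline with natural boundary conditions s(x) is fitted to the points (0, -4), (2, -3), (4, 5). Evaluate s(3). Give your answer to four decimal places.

0.3438

Let M_i = s''(x_i). Step sizes h_i = 2, 2; slopes of the chords Δ_i = (y_(i+1) - y_i)/h_i = 1/2, 4.
  2·M_0 + 8·M_1 + 2·M_2 = 6(Δ_1 - Δ_0) = 21
Natural end conditions: M_0 = M_2 = 0.
Solving: M_0 = 0, M_1 = 21/8, M_2 = 0.
On [2, 4], s(x) = -3 + 9/4·(x - 2) + 21/16·(x - 2)² - 7/32·(x - 2)³.
With (x - 2) = 1: s(3) = 11/32.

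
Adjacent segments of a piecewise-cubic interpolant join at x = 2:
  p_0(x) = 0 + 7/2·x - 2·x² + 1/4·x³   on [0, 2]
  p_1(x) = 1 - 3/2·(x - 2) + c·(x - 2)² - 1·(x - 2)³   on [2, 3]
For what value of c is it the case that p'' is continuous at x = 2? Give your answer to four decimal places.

p_0''(x) = -4 + 3/2·x, so p_0''(2) = -1. On the right, p_1''(2) = 2c, so c = -1/2.

-0.5000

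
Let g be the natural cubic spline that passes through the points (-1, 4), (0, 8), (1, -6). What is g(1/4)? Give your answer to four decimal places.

Let M_i = g''(x_i). Step sizes h_i = 1, 1; slopes of the chords Δ_i = (y_(i+1) - y_i)/h_i = 4, -14.
  1·M_0 + 4·M_1 + 1·M_2 = 6(Δ_1 - Δ_0) = -108
Natural end conditions: M_0 = M_2 = 0.
Solving: M_0 = 0, M_1 = -27, M_2 = 0.
On [0, 1], g(x) = 8 - 5·x - 27/2·x² + 9/2·x³.
With x = 1/4: g(1/4) = 765/128.

5.9766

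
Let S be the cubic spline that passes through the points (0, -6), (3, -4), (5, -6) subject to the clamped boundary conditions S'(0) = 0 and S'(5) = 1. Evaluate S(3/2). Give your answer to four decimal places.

-4.7000

Put M_i = S'' at the i-th knot. Here h = (3, 2) and Δ = (2/3, -1), so the interior equations h_(i-1)·M_(i-1) + 2(h_(i-1)+h_i)·M_i + h_i·M_(i+1) = 6(Δ_i − Δ_(i-1)) read
  3·M_0 + 10·M_1 + 2·M_2 = 6(Δ_1 - Δ_0) = -10
Clamped end conditions give two more equations: 2h_0·M_0 + h_0·M_1 = 6(Δ_0 - S'(0)) = 4 and h_1·M_1 + 2h_1·M_2 = 6(S'(5) - Δ_1) = 12.
Hence M_0 = 28/15, M_1 = -12/5, M_2 = 21/5.
On [0, 3], S(t) = -6 + 0·t + 14/15·t² - 32/135·t³.
With t = 3/2: S(3/2) = -47/10.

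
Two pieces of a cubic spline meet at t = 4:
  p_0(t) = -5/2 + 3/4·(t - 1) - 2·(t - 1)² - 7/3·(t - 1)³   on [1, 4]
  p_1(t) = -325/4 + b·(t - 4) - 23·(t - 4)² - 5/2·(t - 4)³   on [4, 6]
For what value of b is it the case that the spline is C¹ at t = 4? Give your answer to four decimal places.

-74.2500

p_0'(t) = 3/4 - 4·(t - 1) - 7·(t - 1)², so p_0'(4) = -297/4. On the right, p_1'(4) = b, so b = -297/4.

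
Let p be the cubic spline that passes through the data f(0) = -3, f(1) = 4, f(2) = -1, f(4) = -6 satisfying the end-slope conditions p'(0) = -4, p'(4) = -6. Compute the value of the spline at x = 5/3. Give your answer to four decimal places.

1.5875

Put m_i = p'' at the i-th knot. Here h = (1, 1, 2) and Δ = (7, -5, -5/2), so the interior equations h_(i-1)·m_(i-1) + 2(h_(i-1)+h_i)·m_i + h_i·m_(i+1) = 6(Δ_i − Δ_(i-1)) read
  1·m_0 + 4·m_1 + 1·m_2 = 6(Δ_1 - Δ_0) = -72
  1·m_1 + 6·m_2 + 2·m_3 = 6(Δ_2 - Δ_1) = 15
Clamped end conditions give two more equations: 2h_0·m_0 + h_0·m_1 = 6(Δ_0 - p'(0)) = 66 and h_2·m_2 + 2h_2·m_3 = 6(p'(4) - Δ_2) = -21.
Solving the tridiagonal system: m_0 = 1093/22, m_1 = -367/11, m_2 = 259/22, m_3 = -245/22.
On [1, 2], p(x) = 4 + 183/44·(x - 1) - 367/22·(x - 1)² + 331/44·(x - 1)³.
With (x - 1) = 2/3: p(5/3) = 943/594.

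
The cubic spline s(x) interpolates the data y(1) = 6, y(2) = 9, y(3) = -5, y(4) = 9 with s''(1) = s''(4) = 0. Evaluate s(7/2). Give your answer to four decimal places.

-1.2250

Write σ_i for s''(x_i). With h_i = 1, 1, 1 and divided differences Δ_i = 3, -14, 14, the continuity of s' gives the tridiagonal system
  1·σ_0 + 4·σ_1 + 1·σ_2 = 6(Δ_1 - Δ_0) = -102
  1·σ_1 + 4·σ_2 + 1·σ_3 = 6(Δ_2 - Δ_1) = 168
Natural end conditions: σ_0 = σ_3 = 0.
Solving the tridiagonal system: σ_0 = 0, σ_1 = -192/5, σ_2 = 258/5, σ_3 = 0.
On [3, 4], s(x) = -5 - 16/5·(x - 3) + 129/5·(x - 3)² - 43/5·(x - 3)³.
With (x - 3) = 1/2: s(7/2) = -49/40.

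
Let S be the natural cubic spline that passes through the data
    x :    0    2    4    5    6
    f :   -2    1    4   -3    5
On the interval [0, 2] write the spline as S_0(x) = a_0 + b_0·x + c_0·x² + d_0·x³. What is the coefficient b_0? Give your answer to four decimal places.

Put σ_i = S'' at the i-th knot. Here h = (2, 2, 1, 1) and Δ = (3/2, 3/2, -7, 8), so the interior equations h_(i-1)·σ_(i-1) + 2(h_(i-1)+h_i)·σ_i + h_i·σ_(i+1) = 6(Δ_i − Δ_(i-1)) read
  2·σ_0 + 8·σ_1 + 2·σ_2 = 6(Δ_1 - Δ_0) = 0
  2·σ_1 + 6·σ_2 + 1·σ_3 = 6(Δ_2 - Δ_1) = -51
  1·σ_2 + 4·σ_3 + 1·σ_4 = 6(Δ_3 - Δ_2) = 90
Natural end conditions: σ_0 = σ_4 = 0.
Solving the tridiagonal system: σ_0 = 0, σ_1 = 7/2, σ_2 = -14, σ_3 = 26, σ_4 = 0.
On [0, 2], with S_0(x) = a_0 + b_0·x + c_0·x² + d_0·x³: c_0 = σ_0/2 = 0, d_0 = (σ_1 - σ_0)/(6h_0) = 7/24, b_0 = Δ_0 - h_0(2σ_0 + σ_1)/6 = 1/3.

0.3333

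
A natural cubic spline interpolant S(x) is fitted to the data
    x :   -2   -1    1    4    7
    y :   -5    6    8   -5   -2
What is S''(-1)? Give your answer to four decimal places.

-9.2233

Put M_i = S'' at the i-th knot. Here h = (1, 2, 3, 3) and Δ = (11, 1, -13/3, 1), so the interior equations h_(i-1)·M_(i-1) + 2(h_(i-1)+h_i)·M_i + h_i·M_(i+1) = 6(Δ_i − Δ_(i-1)) read
  1·M_0 + 6·M_1 + 2·M_2 = 6(Δ_1 - Δ_0) = -60
  2·M_1 + 10·M_2 + 3·M_3 = 6(Δ_2 - Δ_1) = -32
  3·M_2 + 12·M_3 + 3·M_4 = 6(Δ_3 - Δ_2) = 32
Natural end conditions: M_0 = M_4 = 0.
Solving the tridiagonal system: M_0 = 0, M_1 = -950/103, M_2 = -240/103, M_3 = 1004/309, M_4 = 0.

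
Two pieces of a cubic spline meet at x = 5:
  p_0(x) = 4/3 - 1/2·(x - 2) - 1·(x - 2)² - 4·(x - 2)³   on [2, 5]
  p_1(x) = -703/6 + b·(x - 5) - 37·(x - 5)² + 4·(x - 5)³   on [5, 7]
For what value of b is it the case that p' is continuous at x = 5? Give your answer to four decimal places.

-114.5000

p_0'(x) = -1/2 - 2·(x - 2) - 12·(x - 2)², so p_0'(5) = -229/2. On the right, p_1'(5) = b, so b = -229/2.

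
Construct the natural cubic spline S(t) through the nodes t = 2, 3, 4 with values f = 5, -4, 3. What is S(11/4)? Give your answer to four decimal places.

-3.0625

Write σ_i for S''(x_i). With h_i = 1, 1 and divided differences Δ_i = -9, 7, the continuity of S' gives the tridiagonal system
  1·σ_0 + 4·σ_1 + 1·σ_2 = 6(Δ_1 - Δ_0) = 96
Natural end conditions: σ_0 = σ_2 = 0.
Solving the tridiagonal system: σ_0 = 0, σ_1 = 24, σ_2 = 0.
On [2, 3], S(t) = 5 - 13·(t - 2) + 0·(t - 2)² + 4·(t - 2)³.
With (t - 2) = 3/4: S(11/4) = -49/16.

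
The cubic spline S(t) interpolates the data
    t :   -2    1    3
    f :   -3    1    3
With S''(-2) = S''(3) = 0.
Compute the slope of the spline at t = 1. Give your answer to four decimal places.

1.1333

Write M_i for S''(x_i). With h_i = 3, 2 and divided differences Δ_i = 4/3, 1, the continuity of S' gives the tridiagonal system
  3·M_0 + 10·M_1 + 2·M_2 = 6(Δ_1 - Δ_0) = -2
Natural end conditions: M_0 = M_2 = 0.
Hence M_0 = 0, M_1 = -1/5, M_2 = 0.
On [1, 3], S'(t) = b_1 + 2c_1·(t - 1) + 3d_1·(t - 1)² with b_1 = Δ_1 - h_1(2M_1 + M_2)/6 = 17/15, c_1 = M_1/2 = -1/10, d_1 = (M_2 - M_1)/(6h_1) = 1/60. So S'(1) = 17/15.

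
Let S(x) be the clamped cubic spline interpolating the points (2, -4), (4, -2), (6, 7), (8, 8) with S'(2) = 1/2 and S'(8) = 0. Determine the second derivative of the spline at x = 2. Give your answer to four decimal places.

-1.2667

With M_i denoting the second derivative at x_i, h_i = 2, 2, 2, and Δ_i = (y_(i+1) − y_i)/h_i = 1, 9/2, 1/2:
  2·M_0 + 8·M_1 + 2·M_2 = 6(Δ_1 - Δ_0) = 21
  2·M_1 + 8·M_2 + 2·M_3 = 6(Δ_2 - Δ_1) = -24
Clamped end conditions give two more equations: 2h_0·M_0 + h_0·M_1 = 6(Δ_0 - S'(2)) = 3 and h_2·M_2 + 2h_2·M_3 = 6(S'(8) - Δ_2) = -3.
Solving: M_0 = -19/15, M_1 = 121/30, M_2 = -131/30, M_3 = 43/30.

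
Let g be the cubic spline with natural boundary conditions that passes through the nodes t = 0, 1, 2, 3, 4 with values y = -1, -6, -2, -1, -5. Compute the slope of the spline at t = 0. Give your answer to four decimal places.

Write M_i for g''(x_i). With h_i = 1, 1, 1, 1 and divided differences Δ_i = -5, 4, 1, -4, the continuity of g' gives the tridiagonal system
  1·M_0 + 4·M_1 + 1·M_2 = 6(Δ_1 - Δ_0) = 54
  1·M_1 + 4·M_2 + 1·M_3 = 6(Δ_2 - Δ_1) = -18
  1·M_2 + 4·M_3 + 1·M_4 = 6(Δ_3 - Δ_2) = -30
Natural end conditions: M_0 = M_4 = 0.
Forward elimination and back-substitution give M_0 = 0, M_1 = 213/14, M_2 = -48/7, M_3 = -81/14, M_4 = 0.
On [0, 1], g'(t) = b_0 + 2c_0·t + 3d_0·t² with b_0 = Δ_0 - h_0(2M_0 + M_1)/6 = -211/28, c_0 = M_0/2 = 0, d_0 = (M_1 - M_0)/(6h_0) = 71/28. So g'(0) = -211/28.

-7.5357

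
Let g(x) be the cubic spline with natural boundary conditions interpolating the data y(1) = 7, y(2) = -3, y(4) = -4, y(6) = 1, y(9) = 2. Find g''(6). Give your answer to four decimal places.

Let M_i = g''(x_i). Step sizes h_i = 1, 2, 2, 3; slopes of the chords Δ_i = (y_(i+1) - y_i)/h_i = -10, -1/2, 5/2, 1/3.
  1·M_0 + 6·M_1 + 2·M_2 = 6(Δ_1 - Δ_0) = 57
  2·M_1 + 8·M_2 + 2·M_3 = 6(Δ_2 - Δ_1) = 18
  2·M_2 + 10·M_3 + 3·M_4 = 6(Δ_3 - Δ_2) = -13
Natural end conditions: M_0 = M_4 = 0.
Solving: M_0 = 0, M_1 = 245/26, M_2 = 3/13, M_3 = -35/26, M_4 = 0.

-1.3462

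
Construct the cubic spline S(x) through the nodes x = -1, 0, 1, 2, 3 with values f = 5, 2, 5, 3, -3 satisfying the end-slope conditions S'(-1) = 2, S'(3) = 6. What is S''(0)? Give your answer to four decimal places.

With M_i denoting the second derivative at x_i, h_i = 1, 1, 1, 1, and Δ_i = (y_(i+1) − y_i)/h_i = -3, 3, -2, -6:
  1·M_0 + 4·M_1 + 1·M_2 = 6(Δ_1 - Δ_0) = 36
  1·M_1 + 4·M_2 + 1·M_3 = 6(Δ_2 - Δ_1) = -30
  1·M_2 + 4·M_3 + 1·M_4 = 6(Δ_3 - Δ_2) = -24
Clamped end conditions give two more equations: 2h_0·M_0 + h_0·M_1 = 6(Δ_0 - S'(-1)) = -30 and h_3·M_3 + 2h_3·M_4 = 6(S'(3) - Δ_3) = 72.
Solving the tridiagonal system: M_0 = -164/7, M_1 = 118/7, M_2 = -8, M_3 = -104/7, M_4 = 304/7.

16.8571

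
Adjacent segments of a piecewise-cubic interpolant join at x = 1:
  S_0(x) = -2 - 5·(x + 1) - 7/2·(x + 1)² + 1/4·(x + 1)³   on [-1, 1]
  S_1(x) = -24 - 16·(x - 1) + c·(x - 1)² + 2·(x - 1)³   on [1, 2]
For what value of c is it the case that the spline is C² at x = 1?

-2

S_0''(x) = -7 + 3/2·(x + 1), so S_0''(1) = -4. On the right, S_1''(1) = 2c, so c = -2.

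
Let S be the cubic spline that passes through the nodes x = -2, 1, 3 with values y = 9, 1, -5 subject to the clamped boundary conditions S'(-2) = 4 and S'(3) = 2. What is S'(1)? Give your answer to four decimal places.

Let M_i = S''(x_i). Step sizes h_i = 3, 2; slopes of the chords Δ_i = (y_(i+1) - y_i)/h_i = -8/3, -3.
  3·M_0 + 10·M_1 + 2·M_2 = 6(Δ_1 - Δ_0) = -2
Clamped end conditions give two more equations: 2h_0·M_0 + h_0·M_1 = 6(Δ_0 - S'(-2)) = -40 and h_1·M_1 + 2h_1·M_2 = 6(S'(3) - Δ_1) = 30.
Solving the tridiagonal system: M_0 = -103/15, M_1 = 2/5, M_2 = 73/10.
On [1, 3], S'(x) = b_1 + 2c_1·(x - 1) + 3d_1·(x - 1)² with b_1 = Δ_1 - h_1(2M_1 + M_2)/6 = -57/10, c_1 = M_1/2 = 1/5, d_1 = (M_2 - M_1)/(6h_1) = 23/40. So S'(1) = -57/10.

-5.7000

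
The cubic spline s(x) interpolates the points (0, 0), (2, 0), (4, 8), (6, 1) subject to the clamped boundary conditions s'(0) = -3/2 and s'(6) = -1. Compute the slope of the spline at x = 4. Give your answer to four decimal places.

Let M_i = s''(x_i). Step sizes h_i = 2, 2, 2; slopes of the chords Δ_i = (y_(i+1) - y_i)/h_i = 0, 4, -7/2.
  2·M_0 + 8·M_1 + 2·M_2 = 6(Δ_1 - Δ_0) = 24
  2·M_1 + 8·M_2 + 2·M_3 = 6(Δ_2 - Δ_1) = -45
Clamped end conditions give two more equations: 2h_0·M_0 + h_0·M_1 = 6(Δ_0 - s'(0)) = 9 and h_2·M_2 + 2h_2·M_3 = 6(s'(6) - Δ_2) = 15.
Forward elimination and back-substitution give M_0 = -13/30, M_1 = 161/30, M_2 = -271/30, M_3 = 124/15.
On [4, 6], s'(x) = b_2 + 2c_2·(x - 4) + 3d_2·(x - 4)² with b_2 = Δ_2 - h_2(2M_2 + M_3)/6 = -7/30, c_2 = M_2/2 = -271/60, d_2 = (M_3 - M_2)/(6h_2) = 173/120. So s'(4) = -7/30.

-0.2333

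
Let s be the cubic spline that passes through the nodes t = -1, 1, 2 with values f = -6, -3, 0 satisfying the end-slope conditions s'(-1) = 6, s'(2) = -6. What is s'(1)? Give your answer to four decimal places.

Let σ_i = s''(x_i). Step sizes h_i = 2, 1; slopes of the chords Δ_i = (y_(i+1) - y_i)/h_i = 3/2, 3.
  2·σ_0 + 6·σ_1 + 1·σ_2 = 6(Δ_1 - Δ_0) = 9
Clamped end conditions give two more equations: 2h_0·σ_0 + h_0·σ_1 = 6(Δ_0 - s'(-1)) = -27 and h_1·σ_1 + 2h_1·σ_2 = 6(s'(2) - Δ_1) = -54.
Solving the tridiagonal system: σ_0 = -49/4, σ_1 = 11, σ_2 = -65/2.
On [1, 2], s'(t) = b_1 + 2c_1·(t - 1) + 3d_1·(t - 1)² with b_1 = Δ_1 - h_1(2σ_1 + σ_2)/6 = 19/4, c_1 = σ_1/2 = 11/2, d_1 = (σ_2 - σ_1)/(6h_1) = -29/4. So s'(1) = 19/4.

4.7500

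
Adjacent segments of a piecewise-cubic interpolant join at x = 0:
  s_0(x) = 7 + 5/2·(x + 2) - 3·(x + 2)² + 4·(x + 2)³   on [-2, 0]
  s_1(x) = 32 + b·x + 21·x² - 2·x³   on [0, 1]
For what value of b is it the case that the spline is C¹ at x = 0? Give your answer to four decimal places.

38.5000

s_0'(x) = 5/2 - 6·(x + 2) + 12·(x + 2)², so s_0'(0) = 77/2. On the right, s_1'(0) = b, so b = 77/2.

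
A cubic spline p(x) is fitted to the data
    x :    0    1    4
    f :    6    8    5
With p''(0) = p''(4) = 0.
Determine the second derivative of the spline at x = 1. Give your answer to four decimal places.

Write σ_i for p''(x_i). With h_i = 1, 3 and divided differences Δ_i = 2, -1, the continuity of p' gives the tridiagonal system
  1·σ_0 + 8·σ_1 + 3·σ_2 = 6(Δ_1 - Δ_0) = -18
Natural end conditions: σ_0 = σ_2 = 0.
Solving the tridiagonal system: σ_0 = 0, σ_1 = -9/4, σ_2 = 0.

-2.2500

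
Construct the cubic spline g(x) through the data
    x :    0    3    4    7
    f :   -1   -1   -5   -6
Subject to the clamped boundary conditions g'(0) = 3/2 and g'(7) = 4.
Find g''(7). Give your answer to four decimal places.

With M_i denoting the second derivative at x_i, h_i = 3, 1, 3, and Δ_i = (y_(i+1) − y_i)/h_i = 0, -4, -1/3:
  3·M_0 + 8·M_1 + 1·M_2 = 6(Δ_1 - Δ_0) = -24
  1·M_1 + 8·M_2 + 3·M_3 = 6(Δ_2 - Δ_1) = 22
Clamped end conditions give two more equations: 2h_0·M_0 + h_0·M_1 = 6(Δ_0 - g'(0)) = -9 and h_2·M_2 + 2h_2·M_3 = 6(g'(7) - Δ_2) = 26.
Solving the tridiagonal system: M_0 = 8/55, M_1 = -181/55, M_2 = 104/55, M_3 = 559/165.

3.3879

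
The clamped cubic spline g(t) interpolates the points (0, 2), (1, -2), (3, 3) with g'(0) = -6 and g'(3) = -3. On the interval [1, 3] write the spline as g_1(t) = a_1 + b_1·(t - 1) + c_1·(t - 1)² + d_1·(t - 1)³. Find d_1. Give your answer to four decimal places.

Write m_i for g''(x_i). With h_i = 1, 2 and divided differences Δ_i = -4, 5/2, the continuity of g' gives the tridiagonal system
  1·m_0 + 6·m_1 + 2·m_2 = 6(Δ_1 - Δ_0) = 39
Clamped end conditions give two more equations: 2h_0·m_0 + h_0·m_1 = 6(Δ_0 - g'(0)) = 12 and h_1·m_1 + 2h_1·m_2 = 6(g'(3) - Δ_1) = -33.
Solving: m_0 = 1/2, m_1 = 11, m_2 = -55/4.
On [1, 3], with g_1(t) = a_1 + b_1·(t - 1) + c_1·(t - 1)² + d_1·(t - 1)³: c_1 = m_1/2 = 11/2, d_1 = (m_2 - m_1)/(6h_1) = -33/16, b_1 = Δ_1 - h_1(2m_1 + m_2)/6 = -1/4.

-2.0625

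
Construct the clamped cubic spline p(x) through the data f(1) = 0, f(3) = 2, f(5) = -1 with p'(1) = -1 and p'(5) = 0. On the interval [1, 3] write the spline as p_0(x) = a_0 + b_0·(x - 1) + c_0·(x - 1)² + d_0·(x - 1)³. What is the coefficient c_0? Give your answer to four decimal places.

Put M_i = p'' at the i-th knot. Here h = (2, 2) and Δ = (1, -3/2), so the interior equations h_(i-1)·M_(i-1) + 2(h_(i-1)+h_i)·M_i + h_i·M_(i+1) = 6(Δ_i − Δ_(i-1)) read
  2·M_0 + 8·M_1 + 2·M_2 = 6(Δ_1 - Δ_0) = -15
Clamped end conditions give two more equations: 2h_0·M_0 + h_0·M_1 = 6(Δ_0 - p'(1)) = 12 and h_1·M_1 + 2h_1·M_2 = 6(p'(5) - Δ_1) = 9.
Solving: M_0 = 41/8, M_1 = -17/4, M_2 = 35/8.
On [1, 3], with p_0(x) = a_0 + b_0·(x - 1) + c_0·(x - 1)² + d_0·(x - 1)³: c_0 = M_0/2 = 41/16, d_0 = (M_1 - M_0)/(6h_0) = -25/32, b_0 = Δ_0 - h_0(2M_0 + M_1)/6 = -1.

2.5625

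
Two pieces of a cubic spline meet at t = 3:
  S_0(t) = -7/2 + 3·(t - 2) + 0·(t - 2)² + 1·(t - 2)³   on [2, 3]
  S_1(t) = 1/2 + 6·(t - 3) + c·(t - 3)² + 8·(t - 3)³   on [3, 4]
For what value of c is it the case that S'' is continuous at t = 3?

S_0''(t) = 0 + 6·(t - 2), so S_0''(3) = 6. On the right, S_1''(3) = 2c, so c = 3.

3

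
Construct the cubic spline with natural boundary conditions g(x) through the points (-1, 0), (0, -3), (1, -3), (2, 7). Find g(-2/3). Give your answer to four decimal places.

-1.0395

Write M_i for g''(x_i). With h_i = 1, 1, 1 and divided differences Δ_i = -3, 0, 10, the continuity of g' gives the tridiagonal system
  1·M_0 + 4·M_1 + 1·M_2 = 6(Δ_1 - Δ_0) = 18
  1·M_1 + 4·M_2 + 1·M_3 = 6(Δ_2 - Δ_1) = 60
Natural end conditions: M_0 = M_3 = 0.
Hence M_0 = 0, M_1 = 4/5, M_2 = 74/5, M_3 = 0.
On [-1, 0], g(x) = 0 - 47/15·(x + 1) + 0·(x + 1)² + 2/15·(x + 1)³.
With (x + 1) = 1/3: g(-2/3) = -421/405.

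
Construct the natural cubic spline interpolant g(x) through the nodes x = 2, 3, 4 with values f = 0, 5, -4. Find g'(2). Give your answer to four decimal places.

Put M_i = g'' at the i-th knot. Here h = (1, 1) and Δ = (5, -9), so the interior equations h_(i-1)·M_(i-1) + 2(h_(i-1)+h_i)·M_i + h_i·M_(i+1) = 6(Δ_i − Δ_(i-1)) read
  1·M_0 + 4·M_1 + 1·M_2 = 6(Δ_1 - Δ_0) = -84
Natural end conditions: M_0 = M_2 = 0.
Forward elimination and back-substitution give M_0 = 0, M_1 = -21, M_2 = 0.
On [2, 3], g'(x) = b_0 + 2c_0·(x - 2) + 3d_0·(x - 2)² with b_0 = Δ_0 - h_0(2M_0 + M_1)/6 = 17/2, c_0 = M_0/2 = 0, d_0 = (M_1 - M_0)/(6h_0) = -7/2. So g'(2) = 17/2.

8.5000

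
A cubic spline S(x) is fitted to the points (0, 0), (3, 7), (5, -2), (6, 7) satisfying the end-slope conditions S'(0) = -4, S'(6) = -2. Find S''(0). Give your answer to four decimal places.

12.8596

Write m_i for S''(x_i). With h_i = 3, 2, 1 and divided differences Δ_i = 7/3, -9/2, 9, the continuity of S' gives the tridiagonal system
  3·m_0 + 10·m_1 + 2·m_2 = 6(Δ_1 - Δ_0) = -41
  2·m_1 + 6·m_2 + 1·m_3 = 6(Δ_2 - Δ_1) = 81
Clamped end conditions give two more equations: 2h_0·m_0 + h_0·m_1 = 6(Δ_0 - S'(0)) = 38 and h_2·m_2 + 2h_2·m_3 = 6(S'(6) - Δ_2) = -66.
Solving the tridiagonal system: m_0 = 733/57, m_1 = -248/19, m_2 = 484/19, m_3 = -869/19.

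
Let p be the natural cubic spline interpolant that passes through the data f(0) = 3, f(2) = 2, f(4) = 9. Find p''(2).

Let σ_i = p''(x_i). Step sizes h_i = 2, 2; slopes of the chords Δ_i = (y_(i+1) - y_i)/h_i = -1/2, 7/2.
  2·σ_0 + 8·σ_1 + 2·σ_2 = 6(Δ_1 - Δ_0) = 24
Natural end conditions: σ_0 = σ_2 = 0.
Solving: σ_0 = 0, σ_1 = 3, σ_2 = 0.

3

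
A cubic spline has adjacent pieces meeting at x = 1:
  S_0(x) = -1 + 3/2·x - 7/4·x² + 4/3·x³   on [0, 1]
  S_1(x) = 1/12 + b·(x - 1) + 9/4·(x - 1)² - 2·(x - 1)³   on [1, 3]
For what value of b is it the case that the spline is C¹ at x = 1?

S_0'(x) = 3/2 - 7/2·x + 4·x², so S_0'(1) = 2. On the right, S_1'(1) = b, so b = 2.

2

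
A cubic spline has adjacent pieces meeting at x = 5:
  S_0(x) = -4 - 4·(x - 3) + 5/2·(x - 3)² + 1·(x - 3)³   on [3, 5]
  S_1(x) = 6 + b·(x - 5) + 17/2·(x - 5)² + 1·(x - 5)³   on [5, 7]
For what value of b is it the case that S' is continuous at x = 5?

18

S_0'(x) = -4 + 5·(x - 3) + 3·(x - 3)², so S_0'(5) = 18. On the right, S_1'(5) = b, so b = 18.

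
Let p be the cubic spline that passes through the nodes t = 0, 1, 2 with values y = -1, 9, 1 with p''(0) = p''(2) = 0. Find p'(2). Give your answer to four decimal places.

Let m_i = p''(x_i). Step sizes h_i = 1, 1; slopes of the chords Δ_i = (y_(i+1) - y_i)/h_i = 10, -8.
  1·m_0 + 4·m_1 + 1·m_2 = 6(Δ_1 - Δ_0) = -108
Natural end conditions: m_0 = m_2 = 0.
Forward elimination and back-substitution give m_0 = 0, m_1 = -27, m_2 = 0.
On [1, 2], p'(t) = b_1 + 2c_1·(t - 1) + 3d_1·(t - 1)² with b_1 = Δ_1 - h_1(2m_1 + m_2)/6 = 1, c_1 = m_1/2 = -27/2, d_1 = (m_2 - m_1)/(6h_1) = 9/2. So p'(2) = -25/2.

-12.5000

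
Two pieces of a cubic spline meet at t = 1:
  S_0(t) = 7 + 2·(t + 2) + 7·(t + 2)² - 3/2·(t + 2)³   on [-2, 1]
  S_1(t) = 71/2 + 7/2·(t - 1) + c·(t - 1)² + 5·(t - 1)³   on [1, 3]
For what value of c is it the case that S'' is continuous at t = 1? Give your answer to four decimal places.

S_0''(t) = 14 - 9·(t + 2), so S_0''(1) = -13. On the right, S_1''(1) = 2c, so c = -13/2.

-6.5000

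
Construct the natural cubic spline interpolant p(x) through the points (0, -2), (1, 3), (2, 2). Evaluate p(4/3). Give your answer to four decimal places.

3.2222

Write M_i for p''(x_i). With h_i = 1, 1 and divided differences Δ_i = 5, -1, the continuity of p' gives the tridiagonal system
  1·M_0 + 4·M_1 + 1·M_2 = 6(Δ_1 - Δ_0) = -36
Natural end conditions: M_0 = M_2 = 0.
Forward elimination and back-substitution give M_0 = 0, M_1 = -9, M_2 = 0.
On [1, 2], p(x) = 3 + 2·(x - 1) - 9/2·(x - 1)² + 3/2·(x - 1)³.
With (x - 1) = 1/3: p(4/3) = 29/9.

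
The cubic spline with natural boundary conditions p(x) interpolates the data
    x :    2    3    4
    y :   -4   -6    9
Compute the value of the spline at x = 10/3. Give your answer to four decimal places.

-2.5741

Let m_i = p''(x_i). Step sizes h_i = 1, 1; slopes of the chords Δ_i = (y_(i+1) - y_i)/h_i = -2, 15.
  1·m_0 + 4·m_1 + 1·m_2 = 6(Δ_1 - Δ_0) = 102
Natural end conditions: m_0 = m_2 = 0.
Solving the tridiagonal system: m_0 = 0, m_1 = 51/2, m_2 = 0.
On [3, 4], p(x) = -6 + 13/2·(x - 3) + 51/4·(x - 3)² - 17/4·(x - 3)³.
With (x - 3) = 1/3: p(10/3) = -139/54.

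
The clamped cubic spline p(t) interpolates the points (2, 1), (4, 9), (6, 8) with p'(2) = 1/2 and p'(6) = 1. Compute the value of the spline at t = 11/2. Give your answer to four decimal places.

Put M_i = p'' at the i-th knot. Here h = (2, 2) and Δ = (4, -1/2), so the interior equations h_(i-1)·M_(i-1) + 2(h_(i-1)+h_i)·M_i + h_i·M_(i+1) = 6(Δ_i − Δ_(i-1)) read
  2·M_0 + 8·M_1 + 2·M_2 = 6(Δ_1 - Δ_0) = -27
Clamped end conditions give two more equations: 2h_0·M_0 + h_0·M_1 = 6(Δ_0 - p'(2)) = 21 and h_1·M_1 + 2h_1·M_2 = 6(p'(6) - Δ_1) = 9.
Forward elimination and back-substitution give M_0 = 35/4, M_1 = -7, M_2 = 23/4.
On [4, 6], p(t) = 9 + 9/4·(t - 4) - 7/2·(t - 4)² + 17/16·(t - 4)³.
With (t - 4) = 3/2: p(11/2) = 1035/128.

8.0859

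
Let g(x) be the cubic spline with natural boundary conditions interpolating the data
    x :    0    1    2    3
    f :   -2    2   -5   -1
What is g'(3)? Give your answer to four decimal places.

Put M_i = g'' at the i-th knot. Here h = (1, 1, 1) and Δ = (4, -7, 4), so the interior equations h_(i-1)·M_(i-1) + 2(h_(i-1)+h_i)·M_i + h_i·M_(i+1) = 6(Δ_i − Δ_(i-1)) read
  1·M_0 + 4·M_1 + 1·M_2 = 6(Δ_1 - Δ_0) = -66
  1·M_1 + 4·M_2 + 1·M_3 = 6(Δ_2 - Δ_1) = 66
Natural end conditions: M_0 = M_3 = 0.
Hence M_0 = 0, M_1 = -22, M_2 = 22, M_3 = 0.
On [2, 3], g'(x) = b_2 + 2c_2·(x - 2) + 3d_2·(x - 2)² with b_2 = Δ_2 - h_2(2M_2 + M_3)/6 = -10/3, c_2 = M_2/2 = 11, d_2 = (M_3 - M_2)/(6h_2) = -11/3. So g'(3) = 23/3.

7.6667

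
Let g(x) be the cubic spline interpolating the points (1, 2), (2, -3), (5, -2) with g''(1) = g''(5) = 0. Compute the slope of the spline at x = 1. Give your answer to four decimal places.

-5.6667

Write σ_i for g''(x_i). With h_i = 1, 3 and divided differences Δ_i = -5, 1/3, the continuity of g' gives the tridiagonal system
  1·σ_0 + 8·σ_1 + 3·σ_2 = 6(Δ_1 - Δ_0) = 32
Natural end conditions: σ_0 = σ_2 = 0.
Hence σ_0 = 0, σ_1 = 4, σ_2 = 0.
On [1, 2], g'(x) = b_0 + 2c_0·(x - 1) + 3d_0·(x - 1)² with b_0 = Δ_0 - h_0(2σ_0 + σ_1)/6 = -17/3, c_0 = σ_0/2 = 0, d_0 = (σ_1 - σ_0)/(6h_0) = 2/3. So g'(1) = -17/3.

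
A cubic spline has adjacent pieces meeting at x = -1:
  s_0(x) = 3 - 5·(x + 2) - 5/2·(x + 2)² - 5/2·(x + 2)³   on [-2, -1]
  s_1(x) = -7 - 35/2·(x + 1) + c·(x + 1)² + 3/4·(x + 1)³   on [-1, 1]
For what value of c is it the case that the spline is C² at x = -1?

s_0''(x) = -5 - 15·(x + 2), so s_0''(-1) = -20. On the right, s_1''(-1) = 2c, so c = -10.

-10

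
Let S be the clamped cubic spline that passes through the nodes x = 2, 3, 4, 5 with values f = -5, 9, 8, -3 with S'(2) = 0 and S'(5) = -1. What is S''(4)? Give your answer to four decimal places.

-16.2667

Put M_i = S'' at the i-th knot. Here h = (1, 1, 1) and Δ = (14, -1, -11), so the interior equations h_(i-1)·M_(i-1) + 2(h_(i-1)+h_i)·M_i + h_i·M_(i+1) = 6(Δ_i − Δ_(i-1)) read
  1·M_0 + 4·M_1 + 1·M_2 = 6(Δ_1 - Δ_0) = -90
  1·M_1 + 4·M_2 + 1·M_3 = 6(Δ_2 - Δ_1) = -60
Clamped end conditions give two more equations: 2h_0·M_0 + h_0·M_1 = 6(Δ_0 - S'(2)) = 84 and h_2·M_2 + 2h_2·M_3 = 6(S'(5) - Δ_2) = 60.
Solving the tridiagonal system: M_0 = 878/15, M_1 = -496/15, M_2 = -244/15, M_3 = 572/15.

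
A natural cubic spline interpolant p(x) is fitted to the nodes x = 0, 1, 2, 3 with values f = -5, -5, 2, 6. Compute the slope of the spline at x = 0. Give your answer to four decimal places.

Write M_i for p''(x_i). With h_i = 1, 1, 1 and divided differences Δ_i = 0, 7, 4, the continuity of p' gives the tridiagonal system
  1·M_0 + 4·M_1 + 1·M_2 = 6(Δ_1 - Δ_0) = 42
  1·M_1 + 4·M_2 + 1·M_3 = 6(Δ_2 - Δ_1) = -18
Natural end conditions: M_0 = M_3 = 0.
Hence M_0 = 0, M_1 = 62/5, M_2 = -38/5, M_3 = 0.
On [0, 1], p'(x) = b_0 + 2c_0·x + 3d_0·x² with b_0 = Δ_0 - h_0(2M_0 + M_1)/6 = -31/15, c_0 = M_0/2 = 0, d_0 = (M_1 - M_0)/(6h_0) = 31/15. So p'(0) = -31/15.

-2.0667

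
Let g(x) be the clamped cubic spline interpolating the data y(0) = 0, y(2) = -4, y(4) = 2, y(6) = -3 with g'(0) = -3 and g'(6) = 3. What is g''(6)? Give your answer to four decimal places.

Write M_i for g''(x_i). With h_i = 2, 2, 2 and divided differences Δ_i = -2, 3, -5/2, the continuity of g' gives the tridiagonal system
  2·M_0 + 8·M_1 + 2·M_2 = 6(Δ_1 - Δ_0) = 30
  2·M_1 + 8·M_2 + 2·M_3 = 6(Δ_2 - Δ_1) = -33
Clamped end conditions give two more equations: 2h_0·M_0 + h_0·M_1 = 6(Δ_0 - g'(0)) = 6 and h_2·M_2 + 2h_2·M_3 = 6(g'(6) - Δ_2) = 33.
Solving: M_0 = -17/10, M_1 = 32/5, M_2 = -89/10, M_3 = 127/10.

12.7000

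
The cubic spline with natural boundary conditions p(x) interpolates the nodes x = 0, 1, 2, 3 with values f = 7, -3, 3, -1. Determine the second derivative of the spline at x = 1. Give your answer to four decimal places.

Put M_i = p'' at the i-th knot. Here h = (1, 1, 1) and Δ = (-10, 6, -4), so the interior equations h_(i-1)·M_(i-1) + 2(h_(i-1)+h_i)·M_i + h_i·M_(i+1) = 6(Δ_i − Δ_(i-1)) read
  1·M_0 + 4·M_1 + 1·M_2 = 6(Δ_1 - Δ_0) = 96
  1·M_1 + 4·M_2 + 1·M_3 = 6(Δ_2 - Δ_1) = -60
Natural end conditions: M_0 = M_3 = 0.
Hence M_0 = 0, M_1 = 148/5, M_2 = -112/5, M_3 = 0.

29.6000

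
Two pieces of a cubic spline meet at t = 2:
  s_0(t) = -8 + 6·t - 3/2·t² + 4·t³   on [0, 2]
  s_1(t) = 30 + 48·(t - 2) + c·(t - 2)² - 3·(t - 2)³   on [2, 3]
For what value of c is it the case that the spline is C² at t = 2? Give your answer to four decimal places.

s_0''(t) = -3 + 24·t, so s_0''(2) = 45. On the right, s_1''(2) = 2c, so c = 45/2.

22.5000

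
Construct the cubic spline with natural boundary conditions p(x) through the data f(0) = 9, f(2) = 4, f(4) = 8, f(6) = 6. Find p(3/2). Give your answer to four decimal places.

4.3313

Let M_i = p''(x_i). Step sizes h_i = 2, 2, 2; slopes of the chords Δ_i = (y_(i+1) - y_i)/h_i = -5/2, 2, -1.
  2·M_0 + 8·M_1 + 2·M_2 = 6(Δ_1 - Δ_0) = 27
  2·M_1 + 8·M_2 + 2·M_3 = 6(Δ_2 - Δ_1) = -18
Natural end conditions: M_0 = M_3 = 0.
Hence M_0 = 0, M_1 = 21/5, M_2 = -33/10, M_3 = 0.
On [0, 2], p(x) = 9 - 39/10·x + 0·x² + 7/20·x³.
With x = 3/2: p(3/2) = 693/160.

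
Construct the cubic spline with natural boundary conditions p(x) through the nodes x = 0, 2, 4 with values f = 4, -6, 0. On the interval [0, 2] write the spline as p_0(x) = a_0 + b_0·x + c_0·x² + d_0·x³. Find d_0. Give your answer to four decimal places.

0.5000

Write M_i for p''(x_i). With h_i = 2, 2 and divided differences Δ_i = -5, 3, the continuity of p' gives the tridiagonal system
  2·M_0 + 8·M_1 + 2·M_2 = 6(Δ_1 - Δ_0) = 48
Natural end conditions: M_0 = M_2 = 0.
Solving: M_0 = 0, M_1 = 6, M_2 = 0.
On [0, 2], with p_0(x) = a_0 + b_0·x + c_0·x² + d_0·x³: c_0 = M_0/2 = 0, d_0 = (M_1 - M_0)/(6h_0) = 1/2, b_0 = Δ_0 - h_0(2M_0 + M_1)/6 = -7.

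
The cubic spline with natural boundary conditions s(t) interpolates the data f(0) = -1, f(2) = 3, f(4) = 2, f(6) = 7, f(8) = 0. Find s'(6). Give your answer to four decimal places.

Write M_i for s''(x_i). With h_i = 2, 2, 2, 2 and divided differences Δ_i = 2, -1/2, 5/2, -7/2, the continuity of s' gives the tridiagonal system
  2·M_0 + 8·M_1 + 2·M_2 = 6(Δ_1 - Δ_0) = -15
  2·M_1 + 8·M_2 + 2·M_3 = 6(Δ_2 - Δ_1) = 18
  2·M_2 + 8·M_3 + 2·M_4 = 6(Δ_3 - Δ_2) = -36
Natural end conditions: M_0 = M_4 = 0.
Hence M_0 = 0, M_1 = -333/112, M_2 = 123/28, M_3 = -627/112, M_4 = 0.
On [6, 8], s'(t) = b_3 + 2c_3·(t - 6) + 3d_3·(t - 6)² with b_3 = Δ_3 - h_3(2M_3 + M_4)/6 = 13/56, c_3 = M_3/2 = -627/224, d_3 = (M_4 - M_3)/(6h_3) = 209/448. So s'(6) = 13/56.

0.2321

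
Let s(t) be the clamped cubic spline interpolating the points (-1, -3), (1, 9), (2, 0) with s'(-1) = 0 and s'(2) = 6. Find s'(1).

Let σ_i = s''(x_i). Step sizes h_i = 2, 1; slopes of the chords Δ_i = (y_(i+1) - y_i)/h_i = 6, -9.
  2·σ_0 + 6·σ_1 + 1·σ_2 = 6(Δ_1 - Δ_0) = -90
Clamped end conditions give two more equations: 2h_0·σ_0 + h_0·σ_1 = 6(Δ_0 - s'(-1)) = 36 and h_1·σ_1 + 2h_1·σ_2 = 6(s'(2) - Δ_1) = 90.
Solving: σ_0 = 26, σ_1 = -34, σ_2 = 62.
On [1, 2], s'(t) = b_1 + 2c_1·(t - 1) + 3d_1·(t - 1)² with b_1 = Δ_1 - h_1(2σ_1 + σ_2)/6 = -8, c_1 = σ_1/2 = -17, d_1 = (σ_2 - σ_1)/(6h_1) = 16. So s'(1) = -8.

-8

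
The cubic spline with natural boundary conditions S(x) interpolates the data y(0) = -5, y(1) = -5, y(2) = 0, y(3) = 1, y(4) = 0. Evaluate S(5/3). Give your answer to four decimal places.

Write σ_i for S''(x_i). With h_i = 1, 1, 1, 1 and divided differences Δ_i = 0, 5, 1, -1, the continuity of S' gives the tridiagonal system
  1·σ_0 + 4·σ_1 + 1·σ_2 = 6(Δ_1 - Δ_0) = 30
  1·σ_1 + 4·σ_2 + 1·σ_3 = 6(Δ_2 - Δ_1) = -24
  1·σ_2 + 4·σ_3 + 1·σ_4 = 6(Δ_3 - Δ_2) = -12
Natural end conditions: σ_0 = σ_4 = 0.
Solving: σ_0 = 0, σ_1 = 267/28, σ_2 = -57/7, σ_3 = -27/28, σ_4 = 0.
On [1, 2], S(x) = -5 + 89/28·(x - 1) + 267/56·(x - 1)² - 165/56·(x - 1)³.
With (x - 1) = 2/3: S(5/3) = -103/63.

-1.6349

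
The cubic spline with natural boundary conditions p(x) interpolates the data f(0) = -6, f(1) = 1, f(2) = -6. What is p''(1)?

-21

Let M_i = p''(x_i). Step sizes h_i = 1, 1; slopes of the chords Δ_i = (y_(i+1) - y_i)/h_i = 7, -7.
  1·M_0 + 4·M_1 + 1·M_2 = 6(Δ_1 - Δ_0) = -84
Natural end conditions: M_0 = M_2 = 0.
Forward elimination and back-substitution give M_0 = 0, M_1 = -21, M_2 = 0.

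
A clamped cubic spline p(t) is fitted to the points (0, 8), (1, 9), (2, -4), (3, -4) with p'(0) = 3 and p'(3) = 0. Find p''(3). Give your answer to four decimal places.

Put M_i = p'' at the i-th knot. Here h = (1, 1, 1) and Δ = (1, -13, 0), so the interior equations h_(i-1)·M_(i-1) + 2(h_(i-1)+h_i)·M_i + h_i·M_(i+1) = 6(Δ_i − Δ_(i-1)) read
  1·M_0 + 4·M_1 + 1·M_2 = 6(Δ_1 - Δ_0) = -84
  1·M_1 + 4·M_2 + 1·M_3 = 6(Δ_2 - Δ_1) = 78
Clamped end conditions give two more equations: 2h_0·M_0 + h_0·M_1 = 6(Δ_0 - p'(0)) = -12 and h_2·M_2 + 2h_2·M_3 = 6(p'(3) - Δ_2) = 0.
Solving: M_0 = 48/5, M_1 = -156/5, M_2 = 156/5, M_3 = -78/5.

-15.6000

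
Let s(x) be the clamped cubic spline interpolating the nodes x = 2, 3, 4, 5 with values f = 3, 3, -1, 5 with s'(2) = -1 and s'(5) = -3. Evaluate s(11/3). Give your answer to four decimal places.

With m_i denoting the second derivative at x_i, h_i = 1, 1, 1, and Δ_i = (y_(i+1) − y_i)/h_i = 0, -4, 6:
  1·m_0 + 4·m_1 + 1·m_2 = 6(Δ_1 - Δ_0) = -24
  1·m_1 + 4·m_2 + 1·m_3 = 6(Δ_2 - Δ_1) = 60
Clamped end conditions give two more equations: 2h_0·m_0 + h_0·m_1 = 6(Δ_0 - s'(2)) = 6 and h_2·m_2 + 2h_2·m_3 = 6(s'(5) - Δ_2) = -54.
Forward elimination and back-substitution give m_0 = 166/15, m_1 = -242/15, m_2 = 442/15, m_3 = -626/15.
On [3, 4], s(x) = 3 - 53/15·(x - 3) - 121/15·(x - 3)² + 38/5·(x - 3)³.
With (x - 3) = 2/3: s(11/3) = -31/45.

-0.6889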